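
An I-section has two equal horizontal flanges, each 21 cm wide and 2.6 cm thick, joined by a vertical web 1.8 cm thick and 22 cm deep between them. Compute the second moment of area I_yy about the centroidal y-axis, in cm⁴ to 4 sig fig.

I_yy ≈ 4024 cm⁴

Decompose the section into non-overlapping parts with the origin at the bottom-left of its bounding rectangle.
Bottom flange: 21 × 2.6, A = 54.6 cm², x = 10.5 cm, Ī = 2006.55 cm⁴.
Web: 1.8 × 22, A = 39.6 cm², x = 10.5 cm, Ī = 10.692 cm⁴.
Top flange: 21 × 2.6, A = 54.6 cm², x = 10.5 cm, Ī = 2006.55 cm⁴.
By symmetry the centroid is at mid-width, x̄ = 10.5 cm.
All pieces are centred on the centroidal y-axis, so I = ΣĪ = 4023.79 cm⁴.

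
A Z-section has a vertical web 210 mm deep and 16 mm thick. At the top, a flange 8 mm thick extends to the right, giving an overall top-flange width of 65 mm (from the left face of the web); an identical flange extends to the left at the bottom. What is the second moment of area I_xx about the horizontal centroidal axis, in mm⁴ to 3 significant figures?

Treat the section as a set of non-overlapping primitives; coordinates are from the bounding-box lower-left.
Web: 16 × 210, A = 3 360 mm², y = 105 mm, Ī = 12 348 000 mm⁴.
Top flange (beyond web): 49 × 8, A = 392 mm², y = 206 mm, Ī = 2090.7 mm⁴.
Bottom flange (beyond web): 49 × 8, A = 392 mm², y = 4 mm, Ī = 2090.7 mm⁴.
Centroid: ȳ = ΣA·y / ΣA = 105 mm.
Transfer each piece to the horizontal centroidal axis using Ī + A·d² with d = y − 105:
  web: d = 0 mm → contributes +12 348 000 mm⁴
  top flange (beyond web): d = 101 mm → contributes +4 000 883 mm⁴
  bottom flange (beyond web): d = -101 mm → contributes +4 000 883 mm⁴
Total I = 20 349 765 mm⁴.

I_xx ≈ 2.03 × 10⁷ mm⁴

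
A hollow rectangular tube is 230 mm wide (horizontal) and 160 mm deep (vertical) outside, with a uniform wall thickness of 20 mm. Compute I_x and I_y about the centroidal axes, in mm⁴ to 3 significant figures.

I_x ≈ 5.11 × 10⁷ mm⁴, I_y ≈ 9.36 × 10⁷ mm⁴

Split into non-overlapping primitives; take the origin at the lower-left of the bounding box.
Outer rectangle: 230 × 160, A = 36 800 mm², y = 80 mm, Ī = 78 506 667 mm⁴.
Inner void (subtracted): 190 × 120, A = 22 800 mm², y = 80 mm, Ī = 27 360 000 mm⁴.
By symmetry the centroid is at mid-height, ȳ = 80 mm.
All pieces are centred on the centroidal x-axis, so I = ΣĪ (holes subtracted) = 51 146 667 mm⁴.
Repeating about the centroidal y-axis gives I_y = 93 636 667 mm⁴.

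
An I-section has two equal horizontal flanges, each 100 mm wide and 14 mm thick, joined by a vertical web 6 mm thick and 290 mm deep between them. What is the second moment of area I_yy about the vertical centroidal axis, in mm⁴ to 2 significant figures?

I_yy ≈ 2.3 × 10⁶ mm⁴

Split into non-overlapping primitives; take the origin at the lower-left of the bounding box.
Bottom flange: 100 × 14, A = 1 400 mm², x = 50 mm, Ī = 1 166 667 mm⁴.
Web: 6 × 290, A = 1 740 mm², x = 50 mm, Ī = 5 220 mm⁴.
Top flange: 100 × 14, A = 1 400 mm², x = 50 mm, Ī = 1 166 667 mm⁴.
By symmetry the centroid is at mid-width, x̄ = 50 mm.
All pieces are centred on the vertical centroidal axis, so I = ΣĪ = 2 338 553 mm⁴.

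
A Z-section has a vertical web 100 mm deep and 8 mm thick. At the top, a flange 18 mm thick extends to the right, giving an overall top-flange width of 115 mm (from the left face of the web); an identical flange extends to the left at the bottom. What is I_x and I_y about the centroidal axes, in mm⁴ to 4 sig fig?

I_x ≈ 7.246 × 10⁶ mm⁴, I_y ≈ 1.642 × 10⁷ mm⁴

Split into non-overlapping primitives; take the origin at the lower-left of the bounding box.
Web: 8 × 100, A = 800 mm², y = 50 mm, Ī = 666 667 mm⁴.
Top flange (beyond web): 107 × 18, A = 1 926 mm², y = 91 mm, Ī = 52 002 mm⁴.
Bottom flange (beyond web): 107 × 18, A = 1 926 mm², y = 9 mm, Ī = 52 002 mm⁴.
Centroid: ȳ = ΣA·y / ΣA = 50 mm.
Transfer each piece to the centroidal x-axis using Ī + A·d² with d = y − 50:
  web: d = 0 mm → contributes +666 667 mm⁴
  top flange (beyond web): d = 41 mm → contributes +3 289 608 mm⁴
  bottom flange (beyond web): d = -41 mm → contributes +3 289 608 mm⁴
Total I = 7 245 883 mm⁴.
For the y-axis: x̄ = 111 mm.
Repeating about the centroidal y-axis gives I_y = 16 415 071 mm⁴.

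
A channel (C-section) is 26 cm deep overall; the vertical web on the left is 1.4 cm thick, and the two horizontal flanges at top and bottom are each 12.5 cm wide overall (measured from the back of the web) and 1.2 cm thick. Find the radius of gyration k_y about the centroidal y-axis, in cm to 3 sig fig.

Split into non-overlapping primitives; take the origin at the lower-left of the bounding box.
Web: 1.4 × 26, A = 36.4 cm², x = 0.7 cm, Ī = 5.9453 cm⁴.
Top flange (beyond web): 11.1 × 1.2, A = 13.32 cm², x = 6.95 cm, Ī = 136.76 cm⁴.
Bottom flange (beyond web): 11.1 × 1.2, A = 13.32 cm², x = 6.95 cm, Ī = 136.76 cm⁴.
Centroid: x̄ = ΣA·x / ΣA = 3.3412 cm.
Transfer each piece to the centroidal y-axis using Ī + A·d² with d = x − 3.3412:
  web: d = -2.6412 cm → contributes +259.87 cm⁴
  top flange (beyond web): d = 3.6088 cm → contributes +310.24 cm⁴
  bottom flange (beyond web): d = 3.6088 cm → contributes +310.24 cm⁴
Total I = 880.34 cm⁴.
Radius of gyration: k = √(I/A) = √(880.34 / 63.04) = 3.7369 cm.

k_y ≈ 3.74 cm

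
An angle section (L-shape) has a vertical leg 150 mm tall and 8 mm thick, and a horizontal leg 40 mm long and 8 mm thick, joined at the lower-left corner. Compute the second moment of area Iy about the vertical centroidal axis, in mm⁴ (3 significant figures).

Split into non-overlapping primitives; take the origin at the lower-left of the bounding box.
Vertical leg: 8 × 150, A = 1 200 mm², x = 4 mm, Ī = 6 400 mm⁴.
Horizontal leg (remainder): 32 × 8, A = 256 mm², x = 24 mm, Ī = 21 845 mm⁴.
Centroid: x̄ = ΣA·x / ΣA = 7.5165 mm.
Transfer each piece to the vertical centroidal axis using Ī + A·d² with d = x − 7.5165:
  vertical leg: d = -3.5165 mm → contributes +21 239 mm⁴
  horizontal leg (remainder): d = 16.484 mm → contributes +91 402 mm⁴
Total I = 112 641 mm⁴.

Iy ≈ 1.13 × 10⁵ mm⁴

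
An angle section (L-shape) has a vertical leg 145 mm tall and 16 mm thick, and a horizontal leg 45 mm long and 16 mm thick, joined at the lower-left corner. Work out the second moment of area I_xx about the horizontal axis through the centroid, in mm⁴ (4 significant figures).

I_xx ≈ 5.683 × 10⁶ mm⁴

Break the section into simple shapes (no overlaps), measuring from the bottom-left corner of the bounding box.
Vertical leg: 16 × 145, A = 2 320 mm², y = 72.5 mm, Ī = 4 064 833 mm⁴.
Horizontal leg (remainder): 29 × 16, A = 464 mm², y = 8 mm, Ī = 9898.67 mm⁴.
Centroid: ȳ = ΣA·y / ΣA = 61.75 mm.
Transfer each piece to the horizontal axis through the centroid using Ī + A·d² with d = y − 61.75:
  vertical leg: d = 10.75 mm → contributes +4 332 938 mm⁴
  horizontal leg (remainder): d = -53.75 mm → contributes +1 350 424 mm⁴
Total I = 5 683 362 mm⁴.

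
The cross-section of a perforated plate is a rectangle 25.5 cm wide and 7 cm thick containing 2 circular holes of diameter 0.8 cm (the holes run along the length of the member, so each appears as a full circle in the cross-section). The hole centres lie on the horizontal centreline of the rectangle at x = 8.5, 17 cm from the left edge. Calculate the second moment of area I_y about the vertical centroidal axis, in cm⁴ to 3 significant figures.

I_y ≈ 9650 cm⁴

Split into non-overlapping primitives; take the origin at the lower-left of the bounding box.
Plate: 25.5 × 7, A = 178.5 cm², x = 12.75 cm, Ī = 9672.5 cm⁴.
Hole 1 (subtracted): ⌀0.8, A = 0.50265 cm², x = 8.5 cm, Ī = 0.020106 cm⁴.
Hole 2 (subtracted): ⌀0.8, A = 0.50265 cm², x = 17 cm, Ī = 0.020106 cm⁴.
By symmetry the centroid is at mid-width, x̄ = 12.75 cm.
Transfer each piece to the vertical centroidal axis using Ī + A·d² with d = x − 12.75:
  plate: d = 0 cm → contributes +9672.5 cm⁴
  hole 1: d = -4.25 cm → contributes −9.0993 cm⁴
  hole 2: d = 4.25 cm → contributes −9.0993 cm⁴
Total I = 9654.3 cm⁴.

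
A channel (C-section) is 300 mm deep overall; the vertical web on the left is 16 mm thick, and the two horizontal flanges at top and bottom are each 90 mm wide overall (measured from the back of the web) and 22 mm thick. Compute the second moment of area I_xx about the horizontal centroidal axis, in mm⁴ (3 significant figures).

I_xx ≈ 9.90 × 10⁷ mm⁴

Split into non-overlapping primitives; take the origin at the lower-left of the bounding box.
Web: 16 × 300, A = 4 800 mm², y = 150 mm, Ī = 36 000 000 mm⁴.
Top flange (beyond web): 74 × 22, A = 1 628 mm², y = 289 mm, Ī = 65 663 mm⁴.
Bottom flange (beyond web): 74 × 22, A = 1 628 mm², y = 11 mm, Ī = 65 663 mm⁴.
By symmetry the centroid is at mid-height, ȳ = 150 mm.
Transfer each piece to the horizontal centroidal axis using Ī + A·d² with d = y − 150:
  web: d = 0 mm → contributes +36 000 000 mm⁴
  top flange (beyond web): d = 139 mm → contributes +31 520 251 mm⁴
  bottom flange (beyond web): d = -139 mm → contributes +31 520 251 mm⁴
Total I = 99 040 501 mm⁴.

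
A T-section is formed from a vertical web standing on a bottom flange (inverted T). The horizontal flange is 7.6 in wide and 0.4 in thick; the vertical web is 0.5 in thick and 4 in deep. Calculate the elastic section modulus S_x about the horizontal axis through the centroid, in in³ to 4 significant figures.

S_x ≈ 2.569 in³

Decompose the section into non-overlapping parts with the origin at the bottom-left of its bounding rectangle.
Flange: 7.6 × 0.4, A = 3.04 in², y = 0.2 in, Ī = 0.0405333 in⁴.
Web: 0.5 × 4, A = 2 in², y = 2.4 in, Ī = 2.66667 in⁴.
Centroid: ȳ = ΣA·y / ΣA = 1.07302 in.
Transfer each piece to the horizontal axis through the centroid using Ī + A·d² with d = y − 1.07302:
  flange: d = -0.873016 in → contributes +2.35749 in⁴
  web: d = 1.32698 in → contributes +6.18844 in⁴
Total I = 8.54593 in⁴.
Extreme fibre distance c = 3.32698 in; S = I/c = 2.56867 in³.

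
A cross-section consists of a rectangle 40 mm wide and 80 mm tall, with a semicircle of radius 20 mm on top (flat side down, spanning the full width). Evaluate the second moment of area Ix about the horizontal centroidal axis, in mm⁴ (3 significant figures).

Treat the section as a set of non-overlapping primitives; coordinates are from the bounding-box lower-left.
Rectangular body: 40 × 80, A = 3 200 mm², y = 40 mm, Ī = 1 706 667 mm⁴.
Semicircular cap: semicircle r = 20, A = 628.32 mm², y = 88.488 mm, Ī = 17 561 mm⁴.
Centroid: ȳ = ΣA·y / ΣA = 47.958 mm.
Transfer each piece to the horizontal centroidal axis using Ī + A·d² with d = y − 47.958:
  rectangular body: d = -7.9581 mm → contributes +1 909 326 mm⁴
  semicircular cap: d = 40.53 mm → contributes +1 049 697 mm⁴
Total I = 2 959 023 mm⁴.

Ix ≈ 2.96 × 10⁶ mm⁴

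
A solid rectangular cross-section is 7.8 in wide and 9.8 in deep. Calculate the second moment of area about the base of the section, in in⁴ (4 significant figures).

I_base ≈ 2447 in⁴

The section: 7.8 × 9.8, A = 76.44 in², y = 4.9 in, Ī = 611.775 in⁴.
Transfer it to the base of the section using Ī + A·d² with d = y − 0:
  the section: d = 4.9 in → contributes +2447.1 in⁴
Total I = 2447.1 in⁴.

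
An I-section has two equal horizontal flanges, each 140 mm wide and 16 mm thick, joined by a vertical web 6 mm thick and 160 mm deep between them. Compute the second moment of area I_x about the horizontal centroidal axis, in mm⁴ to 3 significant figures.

Decompose the section into non-overlapping parts with the origin at the bottom-left of its bounding rectangle.
Bottom flange: 140 × 16, A = 2 240 mm², y = 8 mm, Ī = 47 787 mm⁴.
Web: 6 × 160, A = 960 mm², y = 96 mm, Ī = 2 048 000 mm⁴.
Top flange: 140 × 16, A = 2 240 mm², y = 184 mm, Ī = 47 787 mm⁴.
By symmetry the centroid is at mid-height, ȳ = 96 mm.
Transfer each piece to the horizontal centroidal axis using Ī + A·d² with d = y − 96:
  bottom flange: d = -88 mm → contributes +17 394 347 mm⁴
  web: d = 0 mm → contributes +2 048 000 mm⁴
  top flange: d = 88 mm → contributes +17 394 347 mm⁴
Total I = 36 836 693 mm⁴.

I_x ≈ 3.68 × 10⁷ mm⁴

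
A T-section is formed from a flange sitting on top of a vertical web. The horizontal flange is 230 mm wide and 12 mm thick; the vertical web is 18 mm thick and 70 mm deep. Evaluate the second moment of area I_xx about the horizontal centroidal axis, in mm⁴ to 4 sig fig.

I_xx ≈ 2.002 × 10⁶ mm⁴

Split into non-overlapping primitives; take the origin at the lower-left of the bounding box.
Flange: 230 × 12, A = 2 760 mm², y = 76 mm, Ī = 33 120 mm⁴.
Web: 18 × 70, A = 1 260 mm², y = 35 mm, Ī = 514 500 mm⁴.
Centroid: ȳ = ΣA·y / ΣA = 63.1493 mm.
Transfer each piece to the horizontal centroidal axis using Ī + A·d² with d = y − 63.1493:
  flange: d = 12.8507 mm → contributes +488 911 mm⁴
  web: d = -28.1493 mm → contributes +1 512 899 mm⁴
Total I = 2 001 810 mm⁴.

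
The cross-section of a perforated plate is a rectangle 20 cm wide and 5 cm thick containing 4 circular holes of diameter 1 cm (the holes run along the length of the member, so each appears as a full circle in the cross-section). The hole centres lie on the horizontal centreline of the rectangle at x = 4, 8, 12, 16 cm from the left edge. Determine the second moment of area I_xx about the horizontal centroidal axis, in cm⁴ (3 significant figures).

Break the section into simple shapes (no overlaps), measuring from the bottom-left corner of the bounding box.
Plate: 20 × 5, A = 100 cm², y = 2.5 cm, Ī = 208.33 cm⁴.
Hole 1 (subtracted): ⌀1, A = 0.7854 cm², y = 2.5 cm, Ī = 0.049087 cm⁴.
Hole 2 (subtracted): ⌀1, A = 0.7854 cm², y = 2.5 cm, Ī = 0.049087 cm⁴.
Hole 3 (subtracted): ⌀1, A = 0.7854 cm², y = 2.5 cm, Ī = 0.049087 cm⁴.
Hole 4 (subtracted): ⌀1, A = 0.7854 cm², y = 2.5 cm, Ī = 0.049087 cm⁴.
By symmetry the centroid is at mid-height, ȳ = 2.5 cm.
All pieces are centred on the horizontal centroidal axis, so I = ΣĪ (holes subtracted) = 208.14 cm⁴.

I_xx ≈ 208 cm⁴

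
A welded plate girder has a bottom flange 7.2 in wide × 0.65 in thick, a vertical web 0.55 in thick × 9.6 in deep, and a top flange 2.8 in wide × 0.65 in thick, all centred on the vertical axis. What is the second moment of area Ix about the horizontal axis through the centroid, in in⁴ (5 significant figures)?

Ix ≈ 193.27 in⁴

Split into non-overlapping primitives; take the origin at the lower-left of the bounding box.
Bottom plate: 7.2 × 0.65, A = 4.68 in², y = 0.325 in, Ī = 0.164775 in⁴.
Web plate: 0.55 × 9.6, A = 5.28 in², y = 5.45 in, Ī = 40.5504 in⁴.
Top plate: 2.8 × 0.65, A = 1.82 in², y = 10.575 in, Ī = 0.06407917 in⁴.
Centroid: ȳ = ΣA·y / ΣA = 4.20573 in.
Transfer each piece to the horizontal axis through the centroid using Ī + A·d² with d = y − 4.20573:
  bottom plate: d = -3.88073 in → contributes +70.64588 in⁴
  web plate: d = 1.24427 in → contributes +48.72494 in⁴
  top plate: d = 6.36927 in → contributes +73.89711 in⁴
Total I = 193.2679 in⁴.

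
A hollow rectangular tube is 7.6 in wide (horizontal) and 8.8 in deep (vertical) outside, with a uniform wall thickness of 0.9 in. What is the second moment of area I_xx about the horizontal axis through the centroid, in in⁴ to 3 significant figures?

Decompose the section into non-overlapping parts with the origin at the bottom-left of its bounding rectangle.
Outer rectangle: 7.6 × 8.8, A = 66.88 in², y = 4.4 in, Ī = 431.6 in⁴.
Inner void (subtracted): 5.8 × 7, A = 40.6 in², y = 4.4 in, Ī = 165.78 in⁴.
By symmetry the centroid is at mid-height, ȳ = 4.4 in.
All pieces are centred on the horizontal axis through the centroid, so I = ΣĪ (holes subtracted) = 265.82 in⁴.

I_xx ≈ 266 in⁴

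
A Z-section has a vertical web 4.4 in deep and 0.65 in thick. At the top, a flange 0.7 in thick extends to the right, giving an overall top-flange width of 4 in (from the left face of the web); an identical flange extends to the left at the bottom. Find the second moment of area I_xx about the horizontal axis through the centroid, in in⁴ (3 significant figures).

I_xx ≈ 20.9 in⁴

Decompose the section into non-overlapping parts with the origin at the bottom-left of its bounding rectangle.
Web: 0.65 × 4.4, A = 2.86 in², y = 2.2 in, Ī = 4.6141 in⁴.
Top flange (beyond web): 3.35 × 0.7, A = 2.345 in², y = 4.05 in, Ī = 0.095754 in⁴.
Bottom flange (beyond web): 3.35 × 0.7, A = 2.345 in², y = 0.35 in, Ī = 0.095754 in⁴.
Centroid: ȳ = ΣA·y / ΣA = 2.2 in.
Transfer each piece to the horizontal axis through the centroid using Ī + A·d² with d = y − 2.2:
  web: d = 0 in → contributes +4.6141 in⁴
  top flange (beyond web): d = 1.85 in → contributes +8.1215 in⁴
  bottom flange (beyond web): d = -1.85 in → contributes +8.1215 in⁴
Total I = 20.857 in⁴.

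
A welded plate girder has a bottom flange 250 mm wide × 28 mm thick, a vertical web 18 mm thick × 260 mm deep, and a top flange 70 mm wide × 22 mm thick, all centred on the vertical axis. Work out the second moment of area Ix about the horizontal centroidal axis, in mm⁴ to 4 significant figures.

Decompose the section into non-overlapping parts with the origin at the bottom-left of its bounding rectangle.
Bottom plate: 250 × 28, A = 7 000 mm², y = 14 mm, Ī = 457 333 mm⁴.
Web plate: 18 × 260, A = 4 680 mm², y = 158 mm, Ī = 26 364 000 mm⁴.
Top plate: 70 × 22, A = 1 540 mm², y = 299 mm, Ī = 62113.3 mm⁴.
Centroid: ȳ = ΣA·y / ΣA = 98.177 mm.
Transfer each piece to the horizontal centroidal axis using Ī + A·d² with d = y − 98.177:
  bottom plate: d = -84.177 mm → contributes +50 057 710 mm⁴
  web plate: d = 59.823 mm → contributes +43 112 741 mm⁴
  top plate: d = 200.823 mm → contributes +62 170 122 mm⁴
Total I = 155 340 572 mm⁴.

Ix ≈ 1.553 × 10⁸ mm⁴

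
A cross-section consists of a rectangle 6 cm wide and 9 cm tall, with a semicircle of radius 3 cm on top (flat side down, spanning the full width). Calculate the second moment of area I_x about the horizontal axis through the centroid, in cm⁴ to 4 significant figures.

Break the section into simple shapes (no overlaps), measuring from the bottom-left corner of the bounding box.
Rectangular body: 6 × 9, A = 54 cm², y = 4.5 cm, Ī = 364.5 cm⁴.
Semicircular cap: semicircle r = 3, A = 14.1372 cm², y = 10.2732 cm, Ī = 8.89031 cm⁴.
Centroid: ȳ = ΣA·y / ΣA = 5.69784 cm.
Transfer each piece to the horizontal axis through the centroid using Ī + A·d² with d = y − 5.69784:
  rectangular body: d = -1.19784 cm → contributes +441.98 cm⁴
  semicircular cap: d = 4.5754 cm → contributes +304.842 cm⁴
Total I = 746.822 cm⁴.

I_x ≈ 746.8 cm⁴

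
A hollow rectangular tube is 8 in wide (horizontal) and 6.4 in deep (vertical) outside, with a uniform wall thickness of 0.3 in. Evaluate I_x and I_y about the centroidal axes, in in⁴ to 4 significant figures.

Break the section into simple shapes (no overlaps), measuring from the bottom-left corner of the bounding box.
Outer rectangle: 8 × 6.4, A = 51.2 in², y = 3.2 in, Ī = 174.763 in⁴.
Inner void (subtracted): 7.4 × 5.8, A = 42.92 in², y = 3.2 in, Ī = 120.319 in⁴.
By symmetry the centroid is at mid-height, ȳ = 3.2 in.
All pieces are centred on the centroidal x-axis, so I = ΣĪ (holes subtracted) = 54.4436 in⁴.
Repeating about the centroidal y-axis gives I_y = 77.2084 in⁴.

I_x ≈ 54.44 in⁴, I_y ≈ 77.21 in⁴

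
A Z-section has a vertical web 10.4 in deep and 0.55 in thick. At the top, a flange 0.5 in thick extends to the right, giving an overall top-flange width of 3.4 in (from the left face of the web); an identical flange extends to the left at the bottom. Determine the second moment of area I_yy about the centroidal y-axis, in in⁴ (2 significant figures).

Treat the section as a set of non-overlapping primitives; coordinates are from the bounding-box lower-left.
Web: 0.55 × 10.4, A = 5.72 in², x = 3.125 in, Ī = 0.1442 in⁴.
Top flange (beyond web): 2.85 × 0.5, A = 1.425 in², x = 4.825 in, Ī = 0.9645 in⁴.
Bottom flange (beyond web): 2.85 × 0.5, A = 1.425 in², x = 1.425 in, Ī = 0.9645 in⁴.
Centroid: x̄ = ΣA·x / ΣA = 3.125 in.
Transfer each piece to the centroidal y-axis using Ī + A·d² with d = x − 3.125:
  web: d = 0 in → contributes +0.1442 in⁴
  top flange (beyond web): d = 1.7 in → contributes +5.083 in⁴
  bottom flange (beyond web): d = -1.7 in → contributes +5.083 in⁴
Total I = 10.31 in⁴.

I_yy ≈ 10 in⁴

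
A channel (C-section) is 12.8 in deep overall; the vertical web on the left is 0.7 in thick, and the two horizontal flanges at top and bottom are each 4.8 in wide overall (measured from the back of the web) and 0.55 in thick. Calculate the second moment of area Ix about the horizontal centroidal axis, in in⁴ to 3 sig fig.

Ix ≈ 292 in⁴

Break the section into simple shapes (no overlaps), measuring from the bottom-left corner of the bounding box.
Web: 0.7 × 12.8, A = 8.96 in², y = 6.4 in, Ī = 122.33 in⁴.
Top flange (beyond web): 4.1 × 0.55, A = 2.255 in², y = 12.525 in, Ī = 0.056845 in⁴.
Bottom flange (beyond web): 4.1 × 0.55, A = 2.255 in², y = 0.275 in, Ī = 0.056845 in⁴.
By symmetry the centroid is at mid-height, ȳ = 6.4 in.
Transfer each piece to the horizontal centroidal axis using Ī + A·d² with d = y − 6.4:
  web: d = 0 in → contributes +122.33 in⁴
  top flange (beyond web): d = 6.125 in → contributes +84.655 in⁴
  bottom flange (beyond web): d = -6.125 in → contributes +84.655 in⁴
Total I = 291.64 in⁴.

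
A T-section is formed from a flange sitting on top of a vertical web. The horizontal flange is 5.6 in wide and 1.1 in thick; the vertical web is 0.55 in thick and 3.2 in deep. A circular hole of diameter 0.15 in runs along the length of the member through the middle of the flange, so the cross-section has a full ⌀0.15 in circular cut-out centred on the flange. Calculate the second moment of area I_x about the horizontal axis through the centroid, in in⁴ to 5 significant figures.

Decompose the section into non-overlapping parts with the origin at the bottom-left of its bounding rectangle.
Flange: 5.6 × 1.1, A = 6.16 in², y = 3.75 in, Ī = 0.6211333 in⁴.
Web: 0.55 × 3.2, A = 1.76 in², y = 1.6 in, Ī = 1.501867 in⁴.
Hole (subtracted): ⌀0.15, A = 0.01767146 in², y = 3.75 in, Ī = 0.00002485049 in⁴.
Centroid: ȳ = ΣA·y / ΣA = 3.271154 in.
Transfer each piece to the horizontal axis through the centroid using Ī + A·d² with d = y − 3.271154:
  flange: d = 0.4788462 in → contributes +2.033582 in⁴
  web: d = -1.671154 in → contributes +6.417116 in⁴
  hole: d = 0.4788462 in → contributes −0.004076804 in⁴
Total I = 8.446621 in⁴.

I_x ≈ 8.4466 in⁴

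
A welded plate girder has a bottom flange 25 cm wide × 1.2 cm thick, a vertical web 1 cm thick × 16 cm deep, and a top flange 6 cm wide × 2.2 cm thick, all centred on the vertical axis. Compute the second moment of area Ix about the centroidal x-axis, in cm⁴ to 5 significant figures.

Ix ≈ 3341.0 cm⁴

Split into non-overlapping primitives; take the origin at the lower-left of the bounding box.
Bottom plate: 25 × 1.2, A = 30 cm², y = 0.6 cm, Ī = 3.6 cm⁴.
Web plate: 1 × 16, A = 16 cm², y = 9.2 cm, Ī = 341.3333 cm⁴.
Top plate: 6 × 2.2, A = 13.2 cm², y = 18.3 cm, Ī = 5.324 cm⁴.
Centroid: ȳ = ΣA·y / ΣA = 6.870946 cm.
Transfer each piece to the centroidal x-axis using Ī + A·d² with d = y − 6.870946:
  bottom plate: d = -6.270946 cm → contributes +1183.343 cm⁴
  web plate: d = 2.329054 cm → contributes +428.1252 cm⁴
  top plate: d = 11.42905 cm → contributes +1729.551 cm⁴
Total I = 3341.019 cm⁴.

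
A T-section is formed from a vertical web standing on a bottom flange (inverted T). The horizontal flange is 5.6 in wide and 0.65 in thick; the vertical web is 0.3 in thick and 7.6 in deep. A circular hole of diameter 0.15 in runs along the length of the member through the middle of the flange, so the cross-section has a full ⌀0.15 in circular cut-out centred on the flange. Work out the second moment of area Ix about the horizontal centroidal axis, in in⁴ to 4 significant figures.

Break the section into simple shapes (no overlaps), measuring from the bottom-left corner of the bounding box.
Flange: 5.6 × 0.65, A = 3.64 in², y = 0.325 in, Ī = 0.128158 in⁴.
Web: 0.3 × 7.6, A = 2.28 in², y = 4.45 in, Ī = 10.9744 in⁴.
Hole (subtracted): ⌀0.15, A = 0.0176715 in², y = 0.325 in, Ī = 0.0000248505 in⁴.
Centroid: ȳ = ΣA·y / ΣA = 1.91844 in.
Transfer each piece to the horizontal centroidal axis using Ī + A·d² with d = y − 1.91844:
  flange: d = -1.59344 in → contributes +9.37029 in⁴
  web: d = 2.53156 in → contributes +25.5865 in⁴
  hole: d = -1.59344 in → contributes −0.0448935 in⁴
Total I = 34.9119 in⁴.

Ix ≈ 34.91 in⁴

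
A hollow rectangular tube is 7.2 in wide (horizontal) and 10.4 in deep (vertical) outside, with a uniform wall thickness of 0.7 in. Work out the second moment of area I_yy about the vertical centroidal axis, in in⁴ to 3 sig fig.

I_yy ≈ 177 in⁴

Break the section into simple shapes (no overlaps), measuring from the bottom-left corner of the bounding box.
Outer rectangle: 7.2 × 10.4, A = 74.88 in², x = 3.6 in, Ī = 323.48 in⁴.
Inner void (subtracted): 5.8 × 9, A = 52.2 in², x = 3.6 in, Ī = 146.33 in⁴.
By symmetry the centroid is at mid-width, x̄ = 3.6 in.
All pieces are centred on the vertical centroidal axis, so I = ΣĪ (holes subtracted) = 177.15 in⁴.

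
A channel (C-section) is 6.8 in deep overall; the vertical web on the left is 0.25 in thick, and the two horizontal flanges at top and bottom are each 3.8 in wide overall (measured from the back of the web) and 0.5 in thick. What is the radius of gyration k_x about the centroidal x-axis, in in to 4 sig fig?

Decompose the section into non-overlapping parts with the origin at the bottom-left of its bounding rectangle.
Web: 0.25 × 6.8, A = 1.7 in², y = 3.4 in, Ī = 6.55067 in⁴.
Top flange (beyond web): 3.55 × 0.5, A = 1.775 in², y = 6.55 in, Ī = 0.0369792 in⁴.
Bottom flange (beyond web): 3.55 × 0.5, A = 1.775 in², y = 0.25 in, Ī = 0.0369792 in⁴.
By symmetry the centroid is at mid-height, ȳ = 3.4 in.
Transfer each piece to the centroidal x-axis using Ī + A·d² with d = y − 3.4:
  web: d = 0 in → contributes +6.55067 in⁴
  top flange (beyond web): d = 3.15 in → contributes +17.6494 in⁴
  bottom flange (beyond web): d = -3.15 in → contributes +17.6494 in⁴
Total I = 41.8495 in⁴.
Radius of gyration: k = √(I/A) = √(41.8495 / 5.25) = 2.82335 in.

k_x ≈ 2.823 in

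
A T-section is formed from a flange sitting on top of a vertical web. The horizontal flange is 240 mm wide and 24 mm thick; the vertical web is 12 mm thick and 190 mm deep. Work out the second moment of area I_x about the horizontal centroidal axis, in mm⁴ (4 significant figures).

I_x ≈ 2.584 × 10⁷ mm⁴

Split into non-overlapping primitives; take the origin at the lower-left of the bounding box.
Flange: 240 × 24, A = 5 760 mm², y = 202 mm, Ī = 276 480 mm⁴.
Web: 12 × 190, A = 2 280 mm², y = 95 mm, Ī = 6 859 000 mm⁴.
Centroid: ȳ = ΣA·y / ΣA = 171.657 mm.
Transfer each piece to the horizontal centroidal axis using Ī + A·d² with d = y − 171.657:
  flange: d = 30.3433 mm → contributes +5 579 798 mm⁴
  web: d = -76.6567 mm → contributes +20 256 855 mm⁴
Total I = 25 836 653 mm⁴.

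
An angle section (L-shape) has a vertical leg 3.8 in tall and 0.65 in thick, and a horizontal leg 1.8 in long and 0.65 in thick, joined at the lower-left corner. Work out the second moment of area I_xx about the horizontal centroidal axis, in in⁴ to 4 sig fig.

Decompose the section into non-overlapping parts with the origin at the bottom-left of its bounding rectangle.
Vertical leg: 0.65 × 3.8, A = 2.47 in², y = 1.9 in, Ī = 2.97223 in⁴.
Horizontal leg (remainder): 1.15 × 0.65, A = 0.7475 in², y = 0.325 in, Ī = 0.0263182 in⁴.
Centroid: ȳ = ΣA·y / ΣA = 1.53409 in.
Transfer each piece to the horizontal centroidal axis using Ī + A·d² with d = y − 1.53409:
  vertical leg: d = 0.365909 in → contributes +3.30294 in⁴
  horizontal leg (remainder): d = -1.20909 in → contributes +1.11909 in⁴
Total I = 4.42203 in⁴.

I_xx ≈ 4.422 in⁴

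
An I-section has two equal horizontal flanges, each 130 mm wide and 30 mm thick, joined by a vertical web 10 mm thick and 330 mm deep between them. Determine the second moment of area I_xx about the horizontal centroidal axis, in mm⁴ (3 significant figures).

I_xx ≈ 2.83 × 10⁸ mm⁴

Split into non-overlapping primitives; take the origin at the lower-left of the bounding box.
Bottom flange: 130 × 30, A = 3 900 mm², y = 15 mm, Ī = 292 500 mm⁴.
Web: 10 × 330, A = 3 300 mm², y = 195 mm, Ī = 29 947 500 mm⁴.
Top flange: 130 × 30, A = 3 900 mm², y = 375 mm, Ī = 292 500 mm⁴.
By symmetry the centroid is at mid-height, ȳ = 195 mm.
Transfer each piece to the horizontal centroidal axis using Ī + A·d² with d = y − 195:
  bottom flange: d = -180 mm → contributes +126 652 500 mm⁴
  web: d = 0 mm → contributes +29 947 500 mm⁴
  top flange: d = 180 mm → contributes +126 652 500 mm⁴
Total I = 283 252 500 mm⁴.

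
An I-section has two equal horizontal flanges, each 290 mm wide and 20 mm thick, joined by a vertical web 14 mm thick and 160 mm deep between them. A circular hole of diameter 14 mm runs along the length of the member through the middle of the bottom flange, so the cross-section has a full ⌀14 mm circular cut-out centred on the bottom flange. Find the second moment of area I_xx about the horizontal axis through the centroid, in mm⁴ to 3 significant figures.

Decompose the section into non-overlapping parts with the origin at the bottom-left of its bounding rectangle.
Bottom flange: 290 × 20, A = 5 800 mm², y = 10 mm, Ī = 193 333 mm⁴.
Web: 14 × 160, A = 2 240 mm², y = 100 mm, Ī = 4 778 667 mm⁴.
Top flange: 290 × 20, A = 5 800 mm², y = 190 mm, Ī = 193 333 mm⁴.
Hole (subtracted): ⌀14, A = 153.94 mm², y = 10 mm, Ī = 1885.7 mm⁴.
Centroid: ȳ = ΣA·y / ΣA = 101.01 mm.
Transfer each piece to the horizontal axis through the centroid using Ī + A·d² with d = y − 101.01:
  bottom flange: d = -91.012 mm → contributes +48 236 120 mm⁴
  web: d = -1.0123 mm → contributes +4 780 962 mm⁴
  top flange: d = 88.988 mm → contributes +46 122 434 mm⁴
  hole: d = -91.012 mm → contributes −1 276 991 mm⁴
Total I = 97 862 525 mm⁴.

I_xx ≈ 9.79 × 10⁷ mm⁴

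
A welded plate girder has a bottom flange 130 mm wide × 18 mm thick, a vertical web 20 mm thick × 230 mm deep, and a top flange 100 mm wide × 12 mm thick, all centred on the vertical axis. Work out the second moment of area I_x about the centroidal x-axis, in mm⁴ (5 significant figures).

I_x ≈ 7.1323 × 10⁷ mm⁴

Treat the section as a set of non-overlapping primitives; coordinates are from the bounding-box lower-left.
Bottom plate: 130 × 18, A = 2 340 mm², y = 9 mm, Ī = 63 180 mm⁴.
Web plate: 20 × 230, A = 4 600 mm², y = 133 mm, Ī = 20 278 333 mm⁴.
Top plate: 100 × 12, A = 1 200 mm², y = 254 mm, Ī = 14 400 mm⁴.
Centroid: ȳ = ΣA·y / ΣA = 115.1916 mm.
Transfer each piece to the centroidal x-axis using Ī + A·d² with d = y − 115.1916:
  bottom plate: d = -106.1916 mm → contributes +26 450 578 mm⁴
  web plate: d = 17.80835 mm → contributes +21 737 166 mm⁴
  top plate: d = 138.8084 mm → contributes +23 135 711 mm⁴
Total I = 71 323 454 mm⁴.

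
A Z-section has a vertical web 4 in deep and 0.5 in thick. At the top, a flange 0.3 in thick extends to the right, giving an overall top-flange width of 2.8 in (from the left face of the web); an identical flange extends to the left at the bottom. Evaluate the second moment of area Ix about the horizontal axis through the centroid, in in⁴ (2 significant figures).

Decompose the section into non-overlapping parts with the origin at the bottom-left of its bounding rectangle.
Web: 0.5 × 4, A = 2 in², y = 2 in, Ī = 2.667 in⁴.
Top flange (beyond web): 2.3 × 0.3, A = 0.69 in², y = 3.85 in, Ī = 0.005175 in⁴.
Bottom flange (beyond web): 2.3 × 0.3, A = 0.69 in², y = 0.15 in, Ī = 0.005175 in⁴.
Centroid: ȳ = ΣA·y / ΣA = 2 in.
Transfer each piece to the horizontal axis through the centroid using Ī + A·d² with d = y − 2:
  web: d = 0 in → contributes +2.667 in⁴
  top flange (beyond web): d = 1.85 in → contributes +2.367 in⁴
  bottom flange (beyond web): d = -1.85 in → contributes +2.367 in⁴
Total I = 7.4 in⁴.

Ix ≈ 7.4 in⁴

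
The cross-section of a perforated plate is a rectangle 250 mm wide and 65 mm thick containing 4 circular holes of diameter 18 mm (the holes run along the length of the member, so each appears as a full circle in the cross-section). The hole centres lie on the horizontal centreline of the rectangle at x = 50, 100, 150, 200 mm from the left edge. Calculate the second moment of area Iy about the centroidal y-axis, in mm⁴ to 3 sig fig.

Iy ≈ 8.14 × 10⁷ mm⁴

Treat the section as a set of non-overlapping primitives; coordinates are from the bounding-box lower-left.
Plate: 250 × 65, A = 16 250 mm², x = 125 mm, Ī = 84 635 417 mm⁴.
Hole 1 (subtracted): ⌀18, A = 254.47 mm², x = 50 mm, Ī = 5 153 mm⁴.
Hole 2 (subtracted): ⌀18, A = 254.47 mm², x = 100 mm, Ī = 5 153 mm⁴.
Hole 3 (subtracted): ⌀18, A = 254.47 mm², x = 150 mm, Ī = 5 153 mm⁴.
Hole 4 (subtracted): ⌀18, A = 254.47 mm², x = 200 mm, Ī = 5 153 mm⁴.
By symmetry the centroid is at mid-width, x̄ = 125 mm.
Transfer each piece to the centroidal y-axis using Ī + A·d² with d = x − 125:
  plate: d = 0 mm → contributes +84 635 417 mm⁴
  hole 1: d = -75 mm → contributes −1 436 541 mm⁴
  hole 2: d = -25 mm → contributes −164 196 mm⁴
  hole 3: d = 25 mm → contributes −164 196 mm⁴
  hole 4: d = 75 mm → contributes −1 436 541 mm⁴
Total I = 81 433 942 mm⁴.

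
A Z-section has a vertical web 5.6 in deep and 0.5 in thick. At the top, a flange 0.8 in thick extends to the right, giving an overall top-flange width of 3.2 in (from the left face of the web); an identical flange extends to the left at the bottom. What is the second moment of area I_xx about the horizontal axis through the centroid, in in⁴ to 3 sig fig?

I_xx ≈ 32.4 in⁴

Split into non-overlapping primitives; take the origin at the lower-left of the bounding box.
Web: 0.5 × 5.6, A = 2.8 in², y = 2.8 in, Ī = 7.3173 in⁴.
Top flange (beyond web): 2.7 × 0.8, A = 2.16 in², y = 5.2 in, Ī = 0.1152 in⁴.
Bottom flange (beyond web): 2.7 × 0.8, A = 2.16 in², y = 0.4 in, Ī = 0.1152 in⁴.
Centroid: ȳ = ΣA·y / ΣA = 2.8 in.
Transfer each piece to the horizontal axis through the centroid using Ī + A·d² with d = y − 2.8:
  web: d = 0 in → contributes +7.3173 in⁴
  top flange (beyond web): d = 2.4 in → contributes +12.557 in⁴
  bottom flange (beyond web): d = -2.4 in → contributes +12.557 in⁴
Total I = 32.431 in⁴.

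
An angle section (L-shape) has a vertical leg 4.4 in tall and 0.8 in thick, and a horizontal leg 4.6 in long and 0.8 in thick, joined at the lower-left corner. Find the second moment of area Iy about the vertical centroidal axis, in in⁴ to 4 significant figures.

Decompose the section into non-overlapping parts with the origin at the bottom-left of its bounding rectangle.
Vertical leg: 0.8 × 4.4, A = 3.52 in², x = 0.4 in, Ī = 0.187733 in⁴.
Horizontal leg (remainder): 3.8 × 0.8, A = 3.04 in², x = 2.7 in, Ī = 3.65813 in⁴.
Centroid: x̄ = ΣA·x / ΣA = 1.46585 in.
Transfer each piece to the vertical centroidal axis using Ī + A·d² with d = x − 1.46585:
  vertical leg: d = -1.06585 in → contributes +4.18661 in⁴
  horizontal leg (remainder): d = 1.23415 in → contributes +8.28841 in⁴
Total I = 12.475 in⁴.

Iy ≈ 12.48 in⁴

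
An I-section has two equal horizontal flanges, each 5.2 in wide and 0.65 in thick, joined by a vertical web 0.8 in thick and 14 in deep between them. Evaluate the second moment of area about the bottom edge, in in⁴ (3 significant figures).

I_base ≈ 1600 in⁴

Split into non-overlapping primitives; take the origin at the lower-left of the bounding box.
Bottom flange: 5.2 × 0.65, A = 3.38 in², y = 0.325 in, Ī = 0.119 in⁴.
Web: 0.8 × 14, A = 11.2 in², y = 7.65 in, Ī = 182.93 in⁴.
Top flange: 5.2 × 0.65, A = 3.38 in², y = 14.975 in, Ī = 0.119 in⁴.
Transfer each piece to a horizontal axis along the bottom face using Ī + A·d² with d = y − 0:
  bottom flange: d = 0.325 in → contributes +0.47602 in⁴
  web: d = 7.65 in → contributes +838.39 in⁴
  top flange: d = 14.975 in → contributes +758.09 in⁴
Total I = 1596.9 in⁴.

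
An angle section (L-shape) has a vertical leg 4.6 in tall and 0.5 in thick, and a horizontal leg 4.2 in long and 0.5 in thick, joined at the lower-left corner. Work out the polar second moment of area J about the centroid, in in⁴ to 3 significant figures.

J ≈ 15.1 in⁴

Break the section into simple shapes (no overlaps), measuring from the bottom-left corner of the bounding box.
Vertical leg: 0.5 × 4.6, A = 2.3 in², y = 2.3 in, Ī = 4.0557 in⁴.
Horizontal leg (remainder): 3.7 × 0.5, A = 1.85 in², y = 0.25 in, Ī = 0.038542 in⁴.
Centroid: ȳ = ΣA·y / ΣA = 1.3861 in.
Transfer each piece to the centroidal x-axis using Ī + A·d² with d = y − 1.3861:
  vertical leg: d = 0.91386 in → contributes +5.9765 in⁴
  horizontal leg (remainder): d = -1.1361 in → contributes +2.4266 in⁴
Total I = 8.403 in⁴.
For the y-axis: x̄ = 1.1861 in.
Repeating about the centroidal y-axis gives I_y = 6.68 in⁴.
Polar second moment: J = I_x + I_y = 15.083 in⁴.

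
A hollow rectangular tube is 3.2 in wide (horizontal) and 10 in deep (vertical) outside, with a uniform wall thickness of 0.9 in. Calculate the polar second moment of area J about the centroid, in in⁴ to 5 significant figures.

Break the section into simple shapes (no overlaps), measuring from the bottom-left corner of the bounding box.
Outer rectangle: 3.2 × 10, A = 32 in², y = 5 in, Ī = 266.6667 in⁴.
Inner void (subtracted): 1.4 × 8.2, A = 11.48 in², y = 5 in, Ī = 64.32627 in⁴.
By symmetry the centroid is at mid-height, ȳ = 5 in.
All pieces are centred on the centroidal x-axis, so I = ΣĪ (holes subtracted) = 202.3404 in⁴.
Repeating about the centroidal y-axis gives I_y = 25.4316 in⁴.
Polar second moment: J = I_x + I_y = 227.772 in⁴.

J ≈ 227.77 in⁴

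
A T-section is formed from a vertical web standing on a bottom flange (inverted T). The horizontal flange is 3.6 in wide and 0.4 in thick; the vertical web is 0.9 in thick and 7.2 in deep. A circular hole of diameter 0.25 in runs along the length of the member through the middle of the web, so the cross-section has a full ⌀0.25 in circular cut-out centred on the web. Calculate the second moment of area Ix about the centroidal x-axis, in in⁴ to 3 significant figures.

Ix ≈ 45.0 in⁴

Treat the section as a set of non-overlapping primitives; coordinates are from the bounding-box lower-left.
Flange: 3.6 × 0.4, A = 1.44 in², y = 0.2 in, Ī = 0.0192 in⁴.
Web: 0.9 × 7.2, A = 6.48 in², y = 4 in, Ī = 27.994 in⁴.
Hole (subtracted): ⌀0.25, A = 0.049087 in², y = 4 in, Ī = 0.00019175 in⁴.
Centroid: ȳ = ΣA·y / ΣA = 3.3048 in.
Transfer each piece to the centroidal x-axis using Ī + A·d² with d = y − 3.3048:
  flange: d = -3.1048 in → contributes +13.9 in⁴
  web: d = 0.69522 in → contributes +31.126 in⁴
  hole: d = 0.69522 in → contributes −0.023917 in⁴
Total I = 45.002 in⁴.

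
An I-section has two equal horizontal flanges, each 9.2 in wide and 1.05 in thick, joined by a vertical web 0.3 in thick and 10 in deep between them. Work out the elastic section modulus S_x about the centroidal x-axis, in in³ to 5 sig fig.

Decompose the section into non-overlapping parts with the origin at the bottom-left of its bounding rectangle.
Bottom flange: 9.2 × 1.05, A = 9.66 in², y = 0.525 in, Ī = 0.8875125 in⁴.
Web: 0.3 × 10, A = 3 in², y = 6.05 in, Ī = 25 in⁴.
Top flange: 9.2 × 1.05, A = 9.66 in², y = 11.575 in, Ī = 0.8875125 in⁴.
By symmetry the centroid is at mid-height, ȳ = 6.05 in.
Transfer each piece to the centroidal x-axis using Ī + A·d² with d = y − 6.05:
  bottom flange: d = -5.525 in → contributes +295.7651 in⁴
  web: d = 0 in → contributes +25 in⁴
  top flange: d = 5.525 in → contributes +295.7651 in⁴
Total I = 616.5301 in⁴.
Extreme fibre distance c = 6.05 in; S = I/c = 101.9058 in³.

S_x ≈ 101.91 in³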